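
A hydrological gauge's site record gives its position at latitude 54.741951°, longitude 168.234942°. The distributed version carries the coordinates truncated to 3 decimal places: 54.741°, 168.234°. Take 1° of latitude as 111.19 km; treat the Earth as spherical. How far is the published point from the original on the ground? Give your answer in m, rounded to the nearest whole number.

122 m

The latitude changed by +0.000951° and the longitude by +0.000942°.
N–S: 0.000951° × 111190 m/° = 105.742 m.
East–west at this latitude: 0.000942° × 111190 × cos 54.741° ≈ 0.000942 × 64187 = 60.4642 m.
Hypotenuse of the two orthogonal shifts: √(105.742² + 60.4642²) = 121.808 m.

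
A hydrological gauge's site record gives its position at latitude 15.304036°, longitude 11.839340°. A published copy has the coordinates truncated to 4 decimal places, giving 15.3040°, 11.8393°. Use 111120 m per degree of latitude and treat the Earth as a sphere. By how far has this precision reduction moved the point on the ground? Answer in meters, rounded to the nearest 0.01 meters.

5.86 meters

The latitude changed by +0.000036° and the longitude by +0.000040°.
North–south shift: 0.000036 × 111120 = 4.00032 m.
East–west at this latitude: 0.000040° × 111120 × cos 15.304° ≈ 0.000040 × 107180 = 4.28718 m.
Combined displacement = (4.00032² + 4.28718²)^½ ≈ 5.86366 m.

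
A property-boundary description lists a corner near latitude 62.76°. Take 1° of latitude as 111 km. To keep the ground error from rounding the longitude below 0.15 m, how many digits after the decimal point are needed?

6

At 62.76° one degree of longitude covers 111000 × cos 62.76° ≈ 111000 × 0.4577 ≈ 50806.8 m.
With N decimal places the half-ulp bound is 0.5·10⁻ᴺ°, or 0.5·10⁻ᴺ × 50806.8 m on the ground.
Need 0.5 × 50806.8 × 10⁻ᴺ ≤ 0.15 → 10⁻ᴺ ≤ 5.905e-06, so N ≥ 5.23.
N = 5 would give 0.254 m (too coarse); N = 6 gives 0.0254 m ≤ 0.15 m.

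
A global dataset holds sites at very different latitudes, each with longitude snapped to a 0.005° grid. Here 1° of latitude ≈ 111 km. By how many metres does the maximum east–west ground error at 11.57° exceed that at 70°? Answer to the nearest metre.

177 metres

With a 0.005° grid the true value lies within half a step, ±0.005°/2 = ±0.0025°, of the stored one.
At 11.57°: 0.0025° × 111000 × cos 11.57° = 0.0025 × 111000 × 0.9797 ≈ 271.86 m.
At 70°: 0.0025° × 111000 × cos 70° = 0.0025 × 111000 × 0.3420 ≈ 94.911 m.
Difference: 271.86 − 94.911 = 176.95 m.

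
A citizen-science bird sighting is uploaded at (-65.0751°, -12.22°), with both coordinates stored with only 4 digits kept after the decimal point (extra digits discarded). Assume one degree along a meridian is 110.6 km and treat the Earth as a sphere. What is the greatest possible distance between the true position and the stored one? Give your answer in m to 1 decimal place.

Truncating at 4 decimal places can drop up to a full unit in the last place, so each coordinate may be off by as much as 0.0001°.
North–south component: 0.0001° × 110600 = 11.06 m.
E–W at 65.0751°: 0.0001° × 110600 × cos 65.0751° = 0.0001 × 110600 × 0.4214 ≈ 4.66102 m.
Worst case both components are at the extreme and orthogonal: √(11.06² + 4.66102²) ≈ 12.002 m.

12.0 m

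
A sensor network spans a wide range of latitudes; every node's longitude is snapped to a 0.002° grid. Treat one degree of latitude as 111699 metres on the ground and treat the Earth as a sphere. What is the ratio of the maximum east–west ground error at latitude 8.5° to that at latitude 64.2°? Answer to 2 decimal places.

With a 0.002° grid the true value lies within half a step, ±0.002°/2 = ±0.001°, of the stored one.
Error at 8.5° = 0.001° × 111699 × cos 8.5° ≈ 111.7 × 0.9890 = 110.47 m.
Error at 64.2° = 0.001° × 111699 × cos 64.2° ≈ 111.7 × 0.4352 = 48.615 m.
Ratio: 110.47 / 48.615 = cos 8.5° / cos 64.2° ≈ 2.2724.

2.27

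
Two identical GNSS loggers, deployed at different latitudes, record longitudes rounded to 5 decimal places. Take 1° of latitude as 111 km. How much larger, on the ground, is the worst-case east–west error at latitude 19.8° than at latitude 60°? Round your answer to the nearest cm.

Rounding to 5 decimal places leaves the longitude within ±5e-06° of the true value.
Error at 19.8° = 5e-06° × 111000 × cos 19.8° ≈ 0.555 × 0.9409 = 0.52219 m.
Error at 60° = 5e-06° × 111000 × cos 60° ≈ 0.555 × 0.5000 = 0.2775 m.
Difference: 0.52219 − 0.2775 = 0.24469 m.
That is 0.244689 m = 24.469 cm.

24 cm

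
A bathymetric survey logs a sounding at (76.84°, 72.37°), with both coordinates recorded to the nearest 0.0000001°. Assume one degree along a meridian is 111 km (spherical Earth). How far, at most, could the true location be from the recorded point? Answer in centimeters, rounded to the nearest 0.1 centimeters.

Rounding to 7 decimal places leaves each coordinate within ±5e-08° of the true value.
Latitude error → 5e-08 × 111000 = 0.00555 m along the meridian.
E–W at 76.84°: 5e-08° × 111000 × cos 76.84° = 5e-08 × 111000 × 0.2277 ≈ 0.00126357 m.
Worst case both components are at the extreme and orthogonal: √(0.00555² + 0.00126357²) ≈ 0.00569202 m.
That is 0.00569202 m = 0.5692 cm.

0.6 centimeters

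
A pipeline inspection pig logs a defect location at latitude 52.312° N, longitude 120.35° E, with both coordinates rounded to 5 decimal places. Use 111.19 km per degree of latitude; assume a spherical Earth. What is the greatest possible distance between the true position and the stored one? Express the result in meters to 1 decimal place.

0.7 meters

Rounding to 5 decimal places leaves each coordinate within ±5e-06° of the true value.
North–south component: 5e-06° × 111190 = 0.55595 m.
East–west component at 52.312°: 5e-06° × 111190 × cos 52.312° ≈ 5e-06 × 67977.3 ≈ 0.339886 m.
Combining orthogonally: (0.55595² + 0.339886²)^½ ≈ 0.651616 m.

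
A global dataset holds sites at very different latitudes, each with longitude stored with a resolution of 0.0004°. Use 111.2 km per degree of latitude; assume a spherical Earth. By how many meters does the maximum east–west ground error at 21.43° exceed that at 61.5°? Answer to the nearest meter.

With a 0.0004° grid the true value lies within half a step, ±0.0004°/2 = ±0.0002°, of the stored one.
At 21.43°: 0.0002° × 111200 × cos 21.43° = 0.0002 × 111200 × 0.9309 ≈ 20.702 m.
Error at 61.5° = 0.0002° × 111200 × cos 61.5° ≈ 22.24 × 0.4772 = 10.612 m.
Difference: 20.702 − 10.612 = 10.09 m.

10 meters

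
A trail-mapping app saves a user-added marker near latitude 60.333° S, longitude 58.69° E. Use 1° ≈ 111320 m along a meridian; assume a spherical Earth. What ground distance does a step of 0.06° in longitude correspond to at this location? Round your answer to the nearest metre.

3306 metres

At 60.333° a degree of longitude is 111320 × cos 60.333° ≈ 55098.8 m, so 0.06° corresponds to 3305.93 m.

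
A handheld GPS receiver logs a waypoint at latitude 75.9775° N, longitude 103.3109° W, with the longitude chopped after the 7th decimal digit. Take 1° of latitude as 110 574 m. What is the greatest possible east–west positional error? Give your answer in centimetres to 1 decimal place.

0.3 centimetres

Truncating at 7 decimal places can drop up to a full unit in the last place, so the longitude may be off by as much as 1e-07°.
At latitude 75.9775° a degree of longitude spans 110574 m × cos 75.9775° = 110574 × 0.2423 ≈ 26792.4 m.
East–west error: 1e-07° × 26792.4 m/° ≈ 0.00267924 m.
That is 0.00267924 m = 0.26792 cm.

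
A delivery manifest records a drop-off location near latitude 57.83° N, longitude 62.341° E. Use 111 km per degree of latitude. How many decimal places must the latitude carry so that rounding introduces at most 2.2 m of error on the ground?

One degree of latitude covers 111000 m.
N decimal places → at most half a unit in the last place, 0.5 × 10⁻ᴺ° = 111000/2 × 10⁻ᴺ m.
Need 0.5 × 111000 × 10⁻ᴺ ≤ 2.2 → 10⁻ᴺ ≤ 3.964e-05, so N ≥ 4.40.
So 5 decimal places suffice (0.555 m); 4 would allow up to 5.55 m.

5 decimal places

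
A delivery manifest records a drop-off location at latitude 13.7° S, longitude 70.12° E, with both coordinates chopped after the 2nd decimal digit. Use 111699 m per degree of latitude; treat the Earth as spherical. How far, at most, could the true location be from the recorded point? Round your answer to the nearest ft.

Truncating at 2 decimal places can drop up to a full unit in the last place, so each coordinate may be off by as much as 0.01°.
N–S: 0.01° × 111699 m/° = 1116.99 m.
Longitude error → 0.01 × 111699 × cos 13.7° = 0.01 × 111699 × 0.9715 ≈ 1085.21 m.
Worst case both components are at the extreme and orthogonal: √(1116.99² + 1085.21²) ≈ 1557.35 m.
Converting: 1557.35 m × 3.2808 ft/m ≈ 5109.4 ft.

5109 ft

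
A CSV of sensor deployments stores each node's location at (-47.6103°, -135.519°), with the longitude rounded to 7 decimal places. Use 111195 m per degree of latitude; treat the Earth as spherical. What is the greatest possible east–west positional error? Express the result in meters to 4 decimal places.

0.0037 meters

Rounding to 7 decimal places leaves the longitude within ±5e-08° of the true value.
Parallels shrink by cos φ, so at 47.6103° a degree of longitude is 111195 × 0.6742 ≈ 74964.3 m.
Maximum E–W displacement: 5e-08 × 74964.3 = 0.00374821 m.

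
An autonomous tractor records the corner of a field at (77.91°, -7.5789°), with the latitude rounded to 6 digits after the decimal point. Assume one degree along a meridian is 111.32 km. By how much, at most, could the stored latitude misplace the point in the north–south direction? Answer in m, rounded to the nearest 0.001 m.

0.056 m

Rounding to 6 decimal places leaves the latitude within ±5e-07° of the true value.
Along the meridian that is 5e-07° × 111320 m/° = 0.05566 m.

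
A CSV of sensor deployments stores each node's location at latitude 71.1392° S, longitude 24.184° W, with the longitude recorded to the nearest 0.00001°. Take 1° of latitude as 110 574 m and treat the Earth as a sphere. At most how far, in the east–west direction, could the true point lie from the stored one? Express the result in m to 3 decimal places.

Rounding to 5 decimal places leaves the longitude within ±5e-06° of the true value.
One degree of longitude at 71.1392° is 110574 × cos 71.1392° ≈ 110574 × 0.3233 = 35745.3 m.
Maximum E–W displacement: 5e-06 × 35745.3 = 0.178726 m.

0.179 m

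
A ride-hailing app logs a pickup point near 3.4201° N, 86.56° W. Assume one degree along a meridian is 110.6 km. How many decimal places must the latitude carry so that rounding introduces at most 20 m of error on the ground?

One degree of latitude covers 110600 m.
N decimal places → at most half a unit in the last place, 0.5 × 10⁻ᴺ° = 110600/2 × 10⁻ᴺ m.
Need 0.5 × 110600 × 10⁻ᴺ ≤ 20 → 10⁻ᴺ ≤ 3.617e-04, so N ≥ 3.44.
At 3 places the error can reach 55.3 m, but 4 places keeps it to 5.53 m.

4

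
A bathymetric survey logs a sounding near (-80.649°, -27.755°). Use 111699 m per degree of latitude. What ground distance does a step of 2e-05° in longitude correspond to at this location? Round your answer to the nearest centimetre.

36 centimetres

2e-05° of longitude at 80.649° is 2e-05 × 111699 × cos 80.649° ≈ 2e-05 × 18149.1 = 0.362982 m.
That is 0.362982 m = 36.298 cm.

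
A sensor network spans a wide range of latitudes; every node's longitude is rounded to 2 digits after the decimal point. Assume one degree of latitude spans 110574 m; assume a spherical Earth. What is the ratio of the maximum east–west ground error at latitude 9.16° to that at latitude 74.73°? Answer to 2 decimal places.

Rounding to 2 decimal places leaves the longitude within ±0.005° of the true value.
Error at 9.16° = 0.005° × 110574 × cos 9.16° ≈ 552.87 × 0.9872 = 545.82 m.
At 74.73°: 0.005° × 110574 × cos 74.73° = 0.005 × 110574 × 0.2634 ≈ 145.61 m.
Ratio: 545.82 / 145.61 = cos 9.16° / cos 74.73° ≈ 3.7485.

3.75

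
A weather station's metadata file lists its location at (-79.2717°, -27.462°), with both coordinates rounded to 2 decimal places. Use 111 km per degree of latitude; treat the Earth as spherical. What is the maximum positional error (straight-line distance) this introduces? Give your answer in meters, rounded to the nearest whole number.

565 meters

Rounding to 2 decimal places leaves each coordinate within ±0.005° of the true value.
Latitude error → 0.005 × 111000 = 555 m along the meridian.
E–W at 79.2717°: 0.005° × 111000 × cos 79.2717° = 0.005 × 111000 × 0.1862 ≈ 103.314 m.
Worst case both components are at the extreme and orthogonal: √(555² + 103.314²) ≈ 564.534 m.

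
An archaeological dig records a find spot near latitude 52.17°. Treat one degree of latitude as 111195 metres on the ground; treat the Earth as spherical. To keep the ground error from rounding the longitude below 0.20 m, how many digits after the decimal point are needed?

6

At 52.17° one degree of longitude covers 111195 × cos 52.17° ≈ 111195 × 0.6133 ≈ 68198.2 m.
With N decimal places the half-ulp bound is 0.5·10⁻ᴺ°, or 0.5·10⁻ᴺ × 68198.2 m on the ground.
Need 0.5 × 68198.2 × 10⁻ᴺ ≤ 0.20 → 10⁻ᴺ ≤ 5.865e-06, so N ≥ 5.23.
At 5 places the error can reach 0.341 m, but 6 places keeps it to 0.0341 m.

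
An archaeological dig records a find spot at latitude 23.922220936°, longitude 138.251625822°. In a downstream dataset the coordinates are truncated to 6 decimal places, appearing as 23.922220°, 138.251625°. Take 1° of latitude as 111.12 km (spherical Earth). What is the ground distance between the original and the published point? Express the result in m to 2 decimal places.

0.13 m

Δlat = 23.922220936 − 23.922220 = +0.000000936°; Δlon = 138.251625822 − 138.251625 = +0.000000822°.
North–south shift: 0.000000936 × 111120 = 0.104008 m.
East–west at this latitude: 0.000000822° × 111120 × cos 23.9222° ≈ 0.000000822 × 101574 = 0.0834942 m.
Hypotenuse of the two orthogonal shifts: √(0.104008² + 0.0834942²) = 0.133375 m.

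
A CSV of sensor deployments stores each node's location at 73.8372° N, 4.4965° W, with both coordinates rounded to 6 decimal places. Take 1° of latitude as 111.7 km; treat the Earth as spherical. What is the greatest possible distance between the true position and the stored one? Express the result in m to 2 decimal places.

0.06 m

Rounding to 6 decimal places leaves each coordinate within ±5e-07° of the true value.
North–south component: 5e-07° × 111700 = 0.05585 m.
Longitude error → 5e-07 × 111700 × cos 73.8372° = 5e-07 × 111700 × 0.2784 ≈ 0.0155468 m.
Combining orthogonally: (0.05585² + 0.0155468²)^½ ≈ 0.0579735 m.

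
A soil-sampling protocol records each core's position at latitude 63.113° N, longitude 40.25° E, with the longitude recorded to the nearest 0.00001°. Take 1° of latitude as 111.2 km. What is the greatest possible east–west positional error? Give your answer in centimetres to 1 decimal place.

Rounding to 5 decimal places leaves the longitude within ±5e-06° of the true value.
At latitude 63.113° a degree of longitude spans 111200 m × cos 63.113° = 111200 × 0.4522 ≈ 50288.2 m.
So at most 5e-06° × 50288.2 ≈ 0.251441 m east–west.
That is 0.251441 m = 25.144 cm.

25.1 centimetres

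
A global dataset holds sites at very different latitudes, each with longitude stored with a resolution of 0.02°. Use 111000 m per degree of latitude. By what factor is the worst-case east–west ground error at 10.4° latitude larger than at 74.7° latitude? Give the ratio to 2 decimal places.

With a 0.02° grid the true value lies within half a step, ±0.02°/2 = ±0.01°, of the stored one.
Error at 10.4° = 0.01° × 111000 × cos 10.4° ≈ 1110 × 0.9836 = 1091.8 m.
At 74.7°: 0.01° × 111000 × cos 74.7° = 0.01 × 111000 × 0.2639 ≈ 292.9 m.
The ratio reduces to cos 10.4° / cos 74.7° = 0.9836/0.2639 ≈ 3.7274.

3.73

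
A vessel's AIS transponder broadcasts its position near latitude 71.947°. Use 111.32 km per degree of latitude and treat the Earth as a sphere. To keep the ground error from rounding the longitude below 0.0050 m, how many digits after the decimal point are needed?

At 71.947° one degree of longitude covers 111320 × cos 71.947° ≈ 111320 × 0.3099 ≈ 34497.7 m.
With N decimal places the half-ulp bound is 0.5·10⁻ᴺ°, or 0.5·10⁻ᴺ × 34497.7 m on the ground.
Setting 17248.8 × 10⁻ᴺ ≤ 0.0050 gives 10ᴺ ≥ 3.45e+06, i.e. N ≥ 6.54.
At 6 places the error can reach 0.0172 m, but 7 places keeps it to 0.00172 m.

7 decimal places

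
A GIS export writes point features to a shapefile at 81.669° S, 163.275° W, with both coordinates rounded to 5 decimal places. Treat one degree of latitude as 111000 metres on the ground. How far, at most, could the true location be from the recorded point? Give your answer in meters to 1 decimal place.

Rounding to 5 decimal places leaves each coordinate within ±5e-06° of the true value.
North–south component: 5e-06° × 111000 = 0.555 m.
E–W at 81.669°: 5e-06° × 111000 × cos 81.669° = 5e-06 × 111000 × 0.1449 ≈ 0.0804148 m.
Combining orthogonally: (0.555² + 0.0804148²)^½ ≈ 0.560795 m.

0.6 meters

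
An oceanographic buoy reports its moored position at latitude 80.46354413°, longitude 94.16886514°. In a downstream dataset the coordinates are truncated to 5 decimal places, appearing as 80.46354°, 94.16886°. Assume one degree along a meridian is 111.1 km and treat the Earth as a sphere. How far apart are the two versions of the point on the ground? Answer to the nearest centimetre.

47 centimetres

The latitude changed by +0.00000413° and the longitude by +0.00000514°.
N–S: 0.00000413° × 111100 m/° = 0.458843 m.
E–W at 80.4635°: 0.00000514° × 111100 × cos 80.4635° = 0.00000514 × 111100 × 0.1657 ≈ 0.0946095 m.
Hypotenuse of the two orthogonal shifts: √(0.458843² + 0.0946095²) = 0.468495 m.
That is 0.468495 m = 46.85 cm.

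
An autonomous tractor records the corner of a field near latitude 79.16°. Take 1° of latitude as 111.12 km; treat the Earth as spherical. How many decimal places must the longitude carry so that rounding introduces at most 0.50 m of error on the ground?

At 79.16° one degree of longitude covers 111120 × cos 79.16° ≈ 111120 × 0.1881 ≈ 20898 m.
Rounding to N decimal places gives at most 0.5 × 10⁻ᴺ degrees of error, i.e. 0.5 × 10⁻ᴺ × 20898 m.
Need 0.5 × 20898 × 10⁻ᴺ ≤ 0.50 → 10⁻ᴺ ≤ 4.785e-05, so N ≥ 4.32.
N = 4 would give 1.04 m (too coarse); N = 5 gives 0.104 m ≤ 0.50 m.

5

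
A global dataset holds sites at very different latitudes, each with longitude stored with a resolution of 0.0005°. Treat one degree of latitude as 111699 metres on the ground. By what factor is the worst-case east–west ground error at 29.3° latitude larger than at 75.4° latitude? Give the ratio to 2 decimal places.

3.46

With a 0.0005° grid the true value lies within half a step, ±0.0005°/2 = ±0.00025°, of the stored one.
Error at 29.3° = 0.00025° × 111699 × cos 29.3° ≈ 27.925 × 0.8721 = 24.352 m.
At 75.4°: 0.00025° × 111699 × cos 75.4° = 0.00025 × 111699 × 0.2521 ≈ 7.039 m.
Ratio: 24.352 / 7.039 = cos 29.3° / cos 75.4° ≈ 3.4596.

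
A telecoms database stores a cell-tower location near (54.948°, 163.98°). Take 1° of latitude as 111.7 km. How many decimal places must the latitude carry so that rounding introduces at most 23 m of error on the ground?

One degree of latitude covers 111700 m.
N decimal places → at most half a unit in the last place, 0.5 × 10⁻ᴺ° = 111700/2 × 10⁻ᴺ m.
Need 0.5 × 111700 × 10⁻ᴺ ≤ 23 → 10⁻ᴺ ≤ 4.118e-04, so N ≥ 3.39.
At 3 places the error can reach 55.9 m, but 4 places keeps it to 5.58 m.

4 decimal places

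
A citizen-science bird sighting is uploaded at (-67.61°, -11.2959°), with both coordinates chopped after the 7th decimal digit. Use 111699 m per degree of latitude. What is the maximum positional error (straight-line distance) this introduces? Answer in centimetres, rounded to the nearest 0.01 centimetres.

1.20 centimetres

Truncating at 7 decimal places can drop up to a full unit in the last place, so each coordinate may be off by as much as 1e-07°.
N–S: 1e-07° × 111699 m/° = 0.0111699 m.
East–west component at 67.61°: 1e-07° × 111699 × cos 67.61° ≈ 1e-07 × 42547.2 ≈ 0.00425472 m.
The two errors are perpendicular, so the maximum displacement is √(0.0111699² + 0.00425472²) ≈ 0.0119528 m.
That is 0.0119528 m = 1.1953 cm.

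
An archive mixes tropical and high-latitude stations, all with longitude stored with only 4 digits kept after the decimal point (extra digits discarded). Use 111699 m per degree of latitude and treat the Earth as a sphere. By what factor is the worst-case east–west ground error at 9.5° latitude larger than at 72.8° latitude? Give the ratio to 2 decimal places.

Truncating at 4 decimal places can drop up to a full unit in the last place, so the longitude may be off by as much as 0.0001°.
At 9.5°: 0.0001° × 111699 × cos 9.5° = 0.0001 × 111699 × 0.9863 ≈ 11.017 m.
At 72.8°: 0.0001° × 111699 × cos 72.8° = 0.0001 × 111699 × 0.2957 ≈ 3.303 m.
The ratio reduces to cos 9.5° / cos 72.8° = 0.9863/0.2957 ≈ 3.3353.

3.34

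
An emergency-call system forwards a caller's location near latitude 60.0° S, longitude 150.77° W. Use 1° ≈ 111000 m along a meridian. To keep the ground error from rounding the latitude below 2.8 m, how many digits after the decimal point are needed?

One degree of latitude covers 111000 m.
With N decimal places the half-ulp bound is 0.5·10⁻ᴺ°, or 0.5·10⁻ᴺ × 111000 m on the ground.
Setting 55500 × 10⁻ᴺ ≤ 2.8 gives 10ᴺ ≥ 1.982e+04, i.e. N ≥ 4.30.
At 4 places the error can reach 5.55 m, but 5 places keeps it to 0.555 m.

5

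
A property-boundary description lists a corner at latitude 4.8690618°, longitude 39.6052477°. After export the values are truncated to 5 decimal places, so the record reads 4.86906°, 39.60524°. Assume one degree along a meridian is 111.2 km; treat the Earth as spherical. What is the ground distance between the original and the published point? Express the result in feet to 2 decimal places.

2.88 feet

Δlat = 4.8690618 − 4.86906 = +0.0000018°; Δlon = 39.6052477 − 39.60524 = +0.0000077°.
North–south shift: 0.0000018 × 111200 = 0.20016 m.
East–west at this latitude: 0.0000077° × 111200 × cos 4.86906° ≈ 0.0000077 × 110799 = 0.85315 m.
Combined displacement = (0.20016² + 0.85315²)^½ ≈ 0.876316 m.
In feet: 0.876316 m ÷ 0.3048 ≈ 2.8751 ft.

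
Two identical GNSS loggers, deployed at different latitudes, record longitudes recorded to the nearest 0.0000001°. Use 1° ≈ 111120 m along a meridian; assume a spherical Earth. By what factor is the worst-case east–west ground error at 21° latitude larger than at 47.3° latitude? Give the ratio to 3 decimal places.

1.377

Rounding to 7 decimal places leaves the longitude within ±5e-08° of the true value.
Error at 21° = 5e-08° × 111120 × cos 21° ≈ 0.005556 × 0.9336 = 0.005187 m.
At 47.3°: 5e-08° × 111120 × cos 47.3° = 5e-08 × 111120 × 0.6782 ≈ 0.0037679 m.
Ratio: 0.005187 / 0.0037679 = cos 21° / cos 47.3° ≈ 1.3766.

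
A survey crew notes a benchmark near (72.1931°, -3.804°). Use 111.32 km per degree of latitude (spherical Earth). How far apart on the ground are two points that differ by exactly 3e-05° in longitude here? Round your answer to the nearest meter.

At 72.1931° a degree of longitude is 111320 × cos 72.1931° ≈ 34042.8 m, so 3e-05° corresponds to 1.02128 m.

1 meters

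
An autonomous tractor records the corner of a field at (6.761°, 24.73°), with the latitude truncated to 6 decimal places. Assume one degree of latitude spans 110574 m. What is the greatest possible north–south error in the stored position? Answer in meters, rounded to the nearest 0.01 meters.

0.11 meters

Truncating at 6 decimal places can drop up to a full unit in the last place, so the latitude may be off by as much as 1e-06°.
North–south distance: 1e-06° × 110574 m/° = 0.110574 m.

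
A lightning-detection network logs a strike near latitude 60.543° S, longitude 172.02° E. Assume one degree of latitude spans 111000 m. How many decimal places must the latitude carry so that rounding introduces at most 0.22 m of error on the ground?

One degree of latitude covers 111000 m.
Rounding to N decimal places gives at most 0.5 × 10⁻ᴺ degrees of error, i.e. 0.5 × 10⁻ᴺ × 111000 m.
Setting 55500 × 10⁻ᴺ ≤ 0.22 gives 10ᴺ ≥ 2.523e+05, i.e. N ≥ 5.40.
N = 5 would give 0.555 m (too coarse); N = 6 gives 0.0555 m ≤ 0.22 m.

6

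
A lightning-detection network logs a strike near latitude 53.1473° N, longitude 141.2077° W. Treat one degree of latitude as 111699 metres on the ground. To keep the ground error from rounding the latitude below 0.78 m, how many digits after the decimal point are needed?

One degree of latitude covers 111699 m.
With N decimal places the half-ulp bound is 0.5·10⁻ᴺ°, or 0.5·10⁻ᴺ × 111699 m on the ground.
Setting 55849.5 × 10⁻ᴺ ≤ 0.78 gives 10ᴺ ≥ 7.16e+04, i.e. N ≥ 4.85.
So 5 decimal places suffice (0.558 m); 4 would allow up to 5.58 m.

5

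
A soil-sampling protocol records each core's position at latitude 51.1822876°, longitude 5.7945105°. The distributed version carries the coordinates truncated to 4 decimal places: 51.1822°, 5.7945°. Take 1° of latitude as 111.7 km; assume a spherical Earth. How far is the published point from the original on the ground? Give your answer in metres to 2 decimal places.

Δlat = 51.1822876 − 51.1822 = +0.0000876°; Δlon = 5.7945105 − 5.7945 = +0.0000105°.
N–S: 0.0000876° × 111700 m/° = 9.78492 m.
East–west at this latitude: 0.0000105° × 111700 × cos 51.1822° ≈ 0.0000105 × 70018.7 = 0.735196 m.
Distance: √(9.78492² + 0.735196²) ≈ 9.8125 m.

9.81 metres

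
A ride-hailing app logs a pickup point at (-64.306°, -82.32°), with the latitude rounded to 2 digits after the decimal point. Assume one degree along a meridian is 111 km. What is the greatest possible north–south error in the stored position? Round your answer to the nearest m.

555 m

Rounding to 2 decimal places leaves the latitude within ±0.005° of the true value.
North–south distance: 0.005° × 111000 m/° = 555 m.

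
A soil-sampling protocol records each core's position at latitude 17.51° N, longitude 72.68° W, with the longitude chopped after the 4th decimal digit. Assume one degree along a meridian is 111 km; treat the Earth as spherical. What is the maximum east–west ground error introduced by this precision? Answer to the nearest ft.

35 ft

Truncating at 4 decimal places can drop up to a full unit in the last place, so the longitude may be off by as much as 0.0001°.
One degree of longitude at 17.51° is 111000 × cos 17.51° ≈ 111000 × 0.9537 = 105857 m.
Maximum E–W displacement: 0.0001 × 105857 = 10.5857 m.
Converting: 10.5857 m × 3.2808 ft/m ≈ 34.73 ft.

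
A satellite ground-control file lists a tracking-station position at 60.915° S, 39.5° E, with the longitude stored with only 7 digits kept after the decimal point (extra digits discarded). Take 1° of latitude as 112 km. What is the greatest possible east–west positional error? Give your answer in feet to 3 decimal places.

0.018 feet

Truncating at 7 decimal places can drop up to a full unit in the last place, so the longitude may be off by as much as 1e-07°.
At latitude 60.915° a degree of longitude spans 112000 m × cos 60.915° = 112000 × 0.4861 ≈ 54443.9 m.
East–west error: 1e-07° × 54443.9 m/° ≈ 0.00544439 m.
Converting: 0.00544439 m × 3.2808 ft/m ≈ 0.017862 ft.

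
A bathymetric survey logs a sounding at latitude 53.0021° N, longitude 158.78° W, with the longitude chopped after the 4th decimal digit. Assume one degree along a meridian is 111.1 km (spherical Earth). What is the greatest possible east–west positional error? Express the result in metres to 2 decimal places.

6.69 metres

Truncating at 4 decimal places can drop up to a full unit in the last place, so the longitude may be off by as much as 0.0001°.
Parallels shrink by cos φ, so at 53.0021° a degree of longitude is 111100 × 0.6018 ≈ 66858.4 m.
Maximum E–W displacement: 0.0001 × 66858.4 = 6.68584 m.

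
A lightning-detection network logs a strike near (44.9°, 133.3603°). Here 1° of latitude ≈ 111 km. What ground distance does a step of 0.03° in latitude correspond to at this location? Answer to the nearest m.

3330 m

Along a meridian 0.03° is 0.03 × 111000 = 3330 m.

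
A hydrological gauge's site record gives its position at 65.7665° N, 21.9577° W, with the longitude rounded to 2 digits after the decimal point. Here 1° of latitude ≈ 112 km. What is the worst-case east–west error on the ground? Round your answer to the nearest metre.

230 metres

Rounding to 2 decimal places leaves the longitude within ±0.005° of the true value.
One degree of longitude at 65.7665° is 112000 × cos 65.7665° ≈ 112000 × 0.4105 = 45971.1 m.
Maximum E–W displacement: 0.005 × 45971.1 = 229.856 m.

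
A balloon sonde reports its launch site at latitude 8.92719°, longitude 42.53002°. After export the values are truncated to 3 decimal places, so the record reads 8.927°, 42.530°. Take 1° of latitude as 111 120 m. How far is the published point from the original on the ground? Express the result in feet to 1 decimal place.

69.6 feet

Δlat = 8.92719 − 8.927 = +0.00019°; Δlon = 42.53002 − 42.530 = +0.00002°.
N–S: 0.00019° × 111120 m/° = 21.1128 m.
E–W at 8.927°: 0.00002° × 111120 × cos 8.927° = 0.00002 × 111120 × 0.9879 ≈ 2.19548 m.
Combined displacement = (21.1128² + 2.19548²)^½ ≈ 21.2266 m.
Converting: 21.2266 m × 3.2808 ft/m ≈ 69.641 ft.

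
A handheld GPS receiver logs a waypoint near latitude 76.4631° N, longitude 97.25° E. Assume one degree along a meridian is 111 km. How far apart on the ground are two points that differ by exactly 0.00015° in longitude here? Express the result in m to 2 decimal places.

3.90 m

0.00015° of longitude at 76.4631° is 0.00015 × 111000 × cos 76.4631° ≈ 0.00015 × 25981.9 = 3.89729 m.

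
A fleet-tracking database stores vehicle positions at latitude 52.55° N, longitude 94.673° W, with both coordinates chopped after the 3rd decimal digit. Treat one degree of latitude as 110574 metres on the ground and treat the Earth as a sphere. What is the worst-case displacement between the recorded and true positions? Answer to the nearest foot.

425 feet

Truncating at 3 decimal places can drop up to a full unit in the last place, so each coordinate may be off by as much as 0.001°.
Latitude error → 0.001 × 110574 = 110.574 m along the meridian.
E–W at 52.55°: 0.001° × 110574 × cos 52.55° = 0.001 × 110574 × 0.6081 ≈ 67.2366 m.
Combining orthogonally: (110.574² + 67.2366²)^½ ≈ 129.412 m.
In feet: 129.412 m ÷ 0.3048 ≈ 424.58 ft.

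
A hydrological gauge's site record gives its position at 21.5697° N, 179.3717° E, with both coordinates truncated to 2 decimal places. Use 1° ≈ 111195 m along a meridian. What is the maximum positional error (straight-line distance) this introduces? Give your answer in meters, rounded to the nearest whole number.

1518 meters

Truncating at 2 decimal places can drop up to a full unit in the last place, so each coordinate may be off by as much as 0.01°.
Latitude error → 0.01 × 111195 = 1111.95 m along the meridian.
E–W at 21.5697°: 0.01° × 111195 × cos 21.5697° = 0.01 × 111195 × 0.9300 ≈ 1034.08 m.
Worst case both components are at the extreme and orthogonal: √(1111.95² + 1034.08²) ≈ 1518.47 m.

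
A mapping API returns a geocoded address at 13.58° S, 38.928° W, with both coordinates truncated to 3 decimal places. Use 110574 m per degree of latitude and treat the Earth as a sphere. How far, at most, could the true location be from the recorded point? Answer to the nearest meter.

Truncating at 3 decimal places can drop up to a full unit in the last place, so each coordinate may be off by as much as 0.001°.
Latitude error → 0.001 × 110574 = 110.574 m along the meridian.
E–W at 13.58°: 0.001° × 110574 × cos 13.58° = 0.001 × 110574 × 0.9720 ≈ 107.483 m.
Worst case both components are at the extreme and orthogonal: √(110.574² + 107.483²) ≈ 154.205 m.

154 meters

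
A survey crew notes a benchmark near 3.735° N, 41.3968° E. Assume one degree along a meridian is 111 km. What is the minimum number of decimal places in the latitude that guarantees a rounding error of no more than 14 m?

4

One degree of latitude covers 111000 m.
Rounding to N decimal places gives at most 0.5 × 10⁻ᴺ degrees of error, i.e. 0.5 × 10⁻ᴺ × 111000 m.
Need 0.5 × 111000 × 10⁻ᴺ ≤ 14 → 10⁻ᴺ ≤ 2.523e-04, so N ≥ 3.60.
At 3 places the error can reach 55.5 m, but 4 places keeps it to 5.55 m.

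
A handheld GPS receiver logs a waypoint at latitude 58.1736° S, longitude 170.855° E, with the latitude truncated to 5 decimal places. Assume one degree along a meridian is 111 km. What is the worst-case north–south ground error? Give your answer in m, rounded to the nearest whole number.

Truncating at 5 decimal places can drop up to a full unit in the last place, so the latitude may be off by as much as 1e-05°.
Along the meridian that is 1e-05° × 111000 m/° = 1.11 m.

1 m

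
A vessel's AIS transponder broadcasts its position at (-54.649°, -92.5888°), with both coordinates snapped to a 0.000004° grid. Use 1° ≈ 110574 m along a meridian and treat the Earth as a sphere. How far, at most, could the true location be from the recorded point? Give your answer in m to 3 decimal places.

With a 0.000004° grid the true value lies within half a step, ±0.000004°/2 = ±2e-06°, of the stored one.
Latitude error → 2e-06 × 110574 = 0.221148 m along the meridian.
Longitude error → 2e-06 × 110574 × cos 54.649° = 2e-06 × 110574 × 0.5786 ≈ 0.127953 m.
Worst case both components are at the extreme and orthogonal: √(0.221148² + 0.127953²) ≈ 0.255496 m.

0.255 m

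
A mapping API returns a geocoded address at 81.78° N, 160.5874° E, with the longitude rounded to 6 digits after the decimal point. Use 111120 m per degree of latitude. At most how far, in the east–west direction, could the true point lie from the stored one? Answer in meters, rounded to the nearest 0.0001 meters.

0.0079 meters

Rounding to 6 decimal places leaves the longitude within ±5e-07° of the true value.
Parallels shrink by cos φ, so at 81.78° a degree of longitude is 111120 × 0.1430 ≈ 15887.3 m.
So at most 5e-07° × 15887.3 ≈ 0.00794366 m east–west.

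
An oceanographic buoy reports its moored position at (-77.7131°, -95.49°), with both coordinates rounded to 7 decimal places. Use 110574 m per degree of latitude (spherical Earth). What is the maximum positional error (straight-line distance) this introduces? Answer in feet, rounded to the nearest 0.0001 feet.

Rounding to 7 decimal places leaves each coordinate within ±5e-08° of the true value.
Latitude error → 5e-08 × 110574 = 0.0055287 m along the meridian.
East–west component at 77.7131°: 5e-08° × 110574 × cos 77.7131° ≈ 5e-08 × 23530.9 ≈ 0.00117655 m.
Combining orthogonally: (0.0055287² + 0.00117655²)^½ ≈ 0.0056525 m.
In feet: 0.0056525 m ÷ 0.3048 ≈ 0.018545 ft.

0.0185 feet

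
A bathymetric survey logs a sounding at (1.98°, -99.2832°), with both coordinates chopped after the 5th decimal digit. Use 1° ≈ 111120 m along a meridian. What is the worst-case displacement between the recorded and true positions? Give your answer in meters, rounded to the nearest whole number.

2 meters

Truncating at 5 decimal places can drop up to a full unit in the last place, so each coordinate may be off by as much as 1e-05°.
North–south component: 1e-05° × 111120 = 1.1112 m.
Longitude error → 1e-05 × 111120 × cos 1.98° = 1e-05 × 111120 × 0.9994 ≈ 1.11054 m.
Worst case both components are at the extreme and orthogonal: √(1.1112² + 1.11054²) ≈ 1.57101 m.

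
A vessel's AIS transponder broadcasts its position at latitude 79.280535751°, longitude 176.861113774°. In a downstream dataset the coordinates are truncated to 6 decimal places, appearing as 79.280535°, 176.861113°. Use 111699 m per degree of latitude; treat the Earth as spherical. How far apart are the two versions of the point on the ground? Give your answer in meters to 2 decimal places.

0.09 meters

The latitude changed by +0.000000751° and the longitude by +0.000000774°.
N–S: 0.000000751° × 111699 m/° = 0.0838859 m.
E–W at 79.2805°: 0.000000774° × 111699 × cos 79.2805° = 0.000000774 × 111699 × 0.1860 ≈ 0.0160807 m.
Distance: √(0.0838859² + 0.0160807²) ≈ 0.0854134 m.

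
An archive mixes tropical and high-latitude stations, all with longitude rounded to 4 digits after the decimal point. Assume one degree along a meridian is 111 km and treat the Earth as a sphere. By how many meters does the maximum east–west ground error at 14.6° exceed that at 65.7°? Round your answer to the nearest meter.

3 meters

Rounding to 4 decimal places leaves the longitude within ±5e-05° of the true value.
At 14.6°: 5e-05° × 111000 × cos 14.6° = 5e-05 × 111000 × 0.9677 ≈ 5.3708 m.
At 65.7°: 5e-05° × 111000 × cos 65.7° = 5e-05 × 111000 × 0.4115 ≈ 2.2839 m.
So the lower-latitude error exceeds the higher by 5.3708 − 2.2839 = 3.0869 m.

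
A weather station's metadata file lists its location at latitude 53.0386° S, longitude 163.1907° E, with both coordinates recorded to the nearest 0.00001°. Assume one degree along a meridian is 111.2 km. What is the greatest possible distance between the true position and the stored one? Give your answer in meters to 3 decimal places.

Rounding to 5 decimal places leaves each coordinate within ±5e-06° of the true value.
North–south component: 5e-06° × 111200 = 0.556 m.
East–west component at 53.0386°: 5e-06° × 111200 × cos 53.0386° ≈ 5e-06 × 66862 ≈ 0.33431 m.
Combining orthogonally: (0.556² + 0.33431²)^½ ≈ 0.648767 m.

0.649 meters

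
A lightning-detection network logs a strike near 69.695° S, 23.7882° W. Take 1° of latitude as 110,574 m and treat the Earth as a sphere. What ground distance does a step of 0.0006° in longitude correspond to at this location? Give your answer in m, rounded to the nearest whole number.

0.0006° of longitude at 69.695° is 0.0006 × 110574 × cos 69.695° ≈ 0.0006 × 38371.1 = 23.0227 m.

23 m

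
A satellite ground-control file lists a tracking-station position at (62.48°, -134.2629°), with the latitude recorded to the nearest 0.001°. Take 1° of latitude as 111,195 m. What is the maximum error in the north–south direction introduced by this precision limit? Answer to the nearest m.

56 m

Rounding to 3 decimal places leaves the latitude within ±0.0005° of the true value.
So the N–S error is at most 0.0005 × 111195 = 55.5975 m.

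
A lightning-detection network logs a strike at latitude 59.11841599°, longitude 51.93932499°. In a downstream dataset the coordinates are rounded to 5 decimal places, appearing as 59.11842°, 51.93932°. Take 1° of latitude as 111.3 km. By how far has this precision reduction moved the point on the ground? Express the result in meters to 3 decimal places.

Δlat = 59.11841599 − 59.11842 = -0.00000401°; Δlon = 51.93932499 − 51.93932 = +0.00000499°.
N–S: -0.00000401° × 111300 m/° = -0.446313 m.
East–west at this latitude: 0.00000499° × 111300 × cos 59.1184° ≈ 0.00000499 × 57126.4 = 0.285061 m.
Hypotenuse of the two orthogonal shifts: √(0.446313² + 0.285061²) = 0.52958 m.

0.530 meters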